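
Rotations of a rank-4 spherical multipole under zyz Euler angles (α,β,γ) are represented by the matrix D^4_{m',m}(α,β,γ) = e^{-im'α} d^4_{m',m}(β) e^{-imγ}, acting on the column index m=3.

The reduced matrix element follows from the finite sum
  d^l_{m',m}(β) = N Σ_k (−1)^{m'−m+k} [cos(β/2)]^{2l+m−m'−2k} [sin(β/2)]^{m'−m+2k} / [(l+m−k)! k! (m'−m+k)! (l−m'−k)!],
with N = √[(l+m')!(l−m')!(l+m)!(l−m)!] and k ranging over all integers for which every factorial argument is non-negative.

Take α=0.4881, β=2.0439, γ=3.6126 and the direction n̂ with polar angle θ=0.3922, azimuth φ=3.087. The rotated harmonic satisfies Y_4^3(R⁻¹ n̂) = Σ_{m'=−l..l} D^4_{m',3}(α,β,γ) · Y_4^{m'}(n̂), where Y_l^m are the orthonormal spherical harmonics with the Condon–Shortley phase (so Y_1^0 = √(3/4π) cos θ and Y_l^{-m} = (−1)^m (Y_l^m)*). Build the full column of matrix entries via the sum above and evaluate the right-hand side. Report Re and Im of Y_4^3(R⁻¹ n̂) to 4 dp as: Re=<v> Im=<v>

Re=-0.1980 Im=-0.2362

Need the full column D^4_{m',3} for m'=−4..4 at α=0.4881, β=2.0439, γ=3.6126.
cos(β/2)=0.521703, sin(β/2)=0.853127
d^4_{-4,3}: single k=7 term ⇒ +0.485360;  D = -0.416453-0.249282i
d^4_{-3,3}: k∈[6..7] ⇒ +0.734560 -0.280614 = +0.453946;  D = -0.453349-0.023267i
d^4_{-2,3}: k∈[5..6] ⇒ +0.720318 -0.642071 = +0.078247;  D = -0.070900+0.033103i
d^4_{-1,3}: k∈[4..5] ⇒ +0.519121 -0.832913 = -0.313792;  D = +0.188871-0.250586i
d^4_{0,3}: k∈[3..4] ⇒ +0.283938 -0.759282 = -0.475344;  D = +0.074686-0.469440i
d^4_{1,3}: k∈[2..3] ⇒ +0.116477 -0.519121 = -0.402644;  D = -0.130598-0.380876i
d^4_{2,3}: k∈[1..2] ⇒ +0.033577 -0.269367 = -0.235790;  D = -0.172143-0.161132i
d^4_{3,3}: k∈[0..1] ⇒ +0.005488 -0.102723 = -0.097235;  D = -0.093859-0.025398i
d^4_{4,3}: single k=0 term ⇒ -0.025382;  D = -0.024749+0.005634i
Y_4^{m'}(θ=0.3922,φ=3.087) and Σ D·Y over m':
  (-0.4165-0.2493i)·(+0.0092+0.0020i)  (-0.4533-0.0233i)·(-0.0637-0.0105i)  (-0.0709+0.0331i)·(+0.2418+0.0265i)  (+0.1889-0.2506i)·(-0.4968-0.0271i)  (+0.0747-0.4694i)·(+0.3071+0.0000i)  (-0.1306-0.3809i)·(+0.4968-0.0271i)  (-0.1721-0.1611i)·(+0.2418-0.0265i)  (-0.0939-0.0254i)·(+0.0637-0.0105i)  (-0.0247+0.0056i)·(+0.0092-0.0020i)
Y_4^3(R⁻¹ n̂) = -0.197971-0.236176i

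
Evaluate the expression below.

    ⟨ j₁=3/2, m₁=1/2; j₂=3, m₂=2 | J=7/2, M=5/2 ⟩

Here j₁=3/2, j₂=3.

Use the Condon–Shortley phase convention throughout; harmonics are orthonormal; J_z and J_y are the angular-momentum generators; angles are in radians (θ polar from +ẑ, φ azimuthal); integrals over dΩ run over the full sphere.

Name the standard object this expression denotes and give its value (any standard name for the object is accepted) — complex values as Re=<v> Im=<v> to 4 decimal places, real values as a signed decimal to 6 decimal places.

Clebsch–Gordan coefficient, −√(1/7) ≈ -0.377964

This is a Clebsch–Gordan (vector-coupling) coefficient.
j₁+j₂−J=1  J+j₁−j₂=2  J−j₁+j₂=5  j₁+j₂+J+1=9
(j₁±m₁, j₂±m₂, J±M) = (2,1,5,1,6,1)
P² = 6400/7
sum k=0..1:
  [0] +1/120 = 1/120
  [1] −1/48 = -1/48
S = -1/80
C² = P²·S² = 1/7 ; C = -0.377964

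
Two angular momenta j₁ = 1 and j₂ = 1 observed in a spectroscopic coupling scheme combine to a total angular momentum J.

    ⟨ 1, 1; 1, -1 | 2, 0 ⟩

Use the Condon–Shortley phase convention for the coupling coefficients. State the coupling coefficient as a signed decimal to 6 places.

+√(1/6) = +0.408248

triangle: 0!·2!·2!/5! = 4/120
(j±m)!: 2!·0!·0!·2!·2!·2! = 16
prefactor² = (2J+1)·Δ·N² = 8/3
  k=0: +1/(0!·0!·0!·0!·2!·2!) = 1/4
Σ = 1/4  ⇒  CG² = 8/3·(1/4)² = 1/6
CG = +√(1/6) = +0.408248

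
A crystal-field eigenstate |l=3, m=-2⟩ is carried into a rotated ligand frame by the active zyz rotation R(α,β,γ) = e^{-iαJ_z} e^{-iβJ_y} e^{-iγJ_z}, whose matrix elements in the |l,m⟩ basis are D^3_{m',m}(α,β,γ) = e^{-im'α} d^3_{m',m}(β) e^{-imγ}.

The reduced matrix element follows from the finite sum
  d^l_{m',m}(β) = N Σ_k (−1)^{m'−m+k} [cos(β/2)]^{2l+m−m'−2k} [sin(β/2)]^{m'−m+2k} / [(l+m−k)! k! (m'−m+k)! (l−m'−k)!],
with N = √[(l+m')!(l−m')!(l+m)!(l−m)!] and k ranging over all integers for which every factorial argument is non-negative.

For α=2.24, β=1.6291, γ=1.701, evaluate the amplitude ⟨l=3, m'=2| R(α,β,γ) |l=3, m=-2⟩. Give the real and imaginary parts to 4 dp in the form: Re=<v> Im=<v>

Re=0.2418 Im=-0.4502

Split into d^3_{2,-2}(β=1.6291) × two z-phases.
c=cos(1.629100/2)=0.686196, s=sin(1.629100/2)=0.727417; N=√[120·1·1·120]=120.000000
The bounds max(0,m−m')=0 and min(l+m,l−m')=1 give 2 terms
  k=0: (−1)^4·120.0000/(24)·0.6862^2·0.7274^4 = +0.659173
  k=1: (−1)^5·120.0000/(120)·0.6862^0·0.7274^6 = -0.148150
d^3_{2,-2}(1.6291) = +0.659173 -0.148150 = +0.511024
Phases: e^{-i·(2)·2.2400}=-0.230303+0.973119i, e^{-i·(-2)·1.7010}=-0.966285-0.257474i ⇒ D=+0.241761-0.450219i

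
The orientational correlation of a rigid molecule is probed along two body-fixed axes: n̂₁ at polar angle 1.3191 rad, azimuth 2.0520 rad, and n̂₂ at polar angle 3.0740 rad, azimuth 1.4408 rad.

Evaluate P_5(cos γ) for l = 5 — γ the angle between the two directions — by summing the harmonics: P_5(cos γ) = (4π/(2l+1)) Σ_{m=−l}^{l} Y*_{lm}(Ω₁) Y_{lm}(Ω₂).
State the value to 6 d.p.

-0.302879

Term-by-term m-sum for l=5 (normalisation 4π/11 = 1.142397):
  [-5]  conj(Y_{5,-5})(Ω₁) = (-0.265370, -0.293224) ; Y_{5,-5}(Ω₂) = (0.000000, -0.000001) ; Δ = (-0.000000, 0.000000)
  [-4]  conj(Y_{5,-4})(Ω₁) = (-0.111487, 0.301650) ; Y_{5,-4}(Ω₂) = (-0.000026, -0.000015) ; Δ = (0.000008, -0.000006)
  [-3]  conj(Y_{5,-3})(Ω₁) = (-0.137713, 0.017610) ; Y_{5,-3}(Ω₂) = (-0.000323, 0.000785) ; Δ = (0.000031, -0.000114)
  [-2]  conj(Y_{5,-2})(Ω₁) = (0.184171, 0.264414) ; Y_{5,-2}(Ω₂) = (0.014807, 0.003939) ; Δ = (0.001685, 0.004640)
  [-1]  conj(Y_{5,-1})(Ω₁) = (-0.030501, 0.058415) ; Y_{5,-1}(Ω₂) = (0.022077, -0.168867) ; Δ = (0.009191, 0.006440)
  [+0]  conj(Y_{5,0})(Ω₁) = (0.317494, -0.000000) ; Y_{5,0}(Ω₂) = (-0.903811, 0.000000) ; Δ = (-0.286954, 0.000000)
  [+1]  conj(Y_{5,1})(Ω₁) = (0.030501, 0.058415) ; Y_{5,1}(Ω₂) = (-0.022077, -0.168867) ; Δ = (0.009191, -0.006440)
  [+2]  conj(Y_{5,2})(Ω₁) = (0.184171, -0.264414) ; Y_{5,2}(Ω₂) = (0.014807, -0.003939) ; Δ = (0.001685, -0.004640)
  [+3]  conj(Y_{5,3})(Ω₁) = (0.137713, 0.017610) ; Y_{5,3}(Ω₂) = (0.000323, 0.000785) ; Δ = (0.000031, 0.000114)
  [+4]  conj(Y_{5,4})(Ω₁) = (-0.111487, -0.301650) ; Y_{5,4}(Ω₂) = (-0.000026, 0.000015) ; Δ = (0.000008, 0.000006)
  [+5]  conj(Y_{5,5})(Ω₁) = (0.265370, -0.293224) ; Y_{5,5}(Ω₂) = (-0.000000, -0.000001) ; Δ = (-0.000000, -0.000000)
Σ over m = (-0.265126, 0.000000); ×(4π/11) → (-0.302879, 0.000000). Real part: -0.302879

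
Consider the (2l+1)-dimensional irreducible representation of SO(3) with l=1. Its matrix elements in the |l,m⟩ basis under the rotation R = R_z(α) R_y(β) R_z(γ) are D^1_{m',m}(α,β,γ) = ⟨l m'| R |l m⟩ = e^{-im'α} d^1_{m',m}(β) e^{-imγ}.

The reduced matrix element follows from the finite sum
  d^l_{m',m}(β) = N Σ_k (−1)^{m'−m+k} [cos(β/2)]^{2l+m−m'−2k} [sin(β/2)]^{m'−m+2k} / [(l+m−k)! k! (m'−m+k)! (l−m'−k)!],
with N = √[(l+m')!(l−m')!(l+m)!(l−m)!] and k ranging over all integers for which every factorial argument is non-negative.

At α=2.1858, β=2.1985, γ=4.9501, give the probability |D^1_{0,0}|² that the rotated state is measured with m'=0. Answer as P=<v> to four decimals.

D^1_{0,0}(2.1858,2.1985,4.9501) = e^{-i·0·2.1858}·d^1_{0,0}(2.1985)·e^{-i·0·4.9501}. Compute d first:
c=cos(2.198500/2)=0.454264, s=sin(2.198500/2)=0.890867; N=√[1·1·1·1]=1.000000
k∈{0,1} keeps every argument non-negative
  k=0: (−1)^0·1.0000/(1)·0.4543^2·0.8909^0 = +0.206356
  k=1: (−1)^1·1.0000/(1)·0.4543^0·0.8909^2 = -0.793644
d^1_{0,0}(2.1985) = +0.206356 -0.793644 = -0.587288
|D^1_{0,0}|² = |d^1_{0,0}(β)|² = (-0.587288)² = 0.344907 (the z-rotation phases have unit modulus)

P=0.3449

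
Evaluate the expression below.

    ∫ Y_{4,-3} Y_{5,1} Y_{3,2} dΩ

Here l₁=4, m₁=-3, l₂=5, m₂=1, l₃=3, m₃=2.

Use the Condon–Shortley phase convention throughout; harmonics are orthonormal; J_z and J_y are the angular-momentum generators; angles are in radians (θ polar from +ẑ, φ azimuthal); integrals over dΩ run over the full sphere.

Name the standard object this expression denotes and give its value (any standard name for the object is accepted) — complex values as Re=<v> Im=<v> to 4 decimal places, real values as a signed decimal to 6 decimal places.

Gaunt coefficient, +0.160929

This is a Gaunt coefficient — the integral of a triple product of spherical harmonics over the sphere.
Rules hold: Σm=0, L=12 even, 1≤3≤9.
N = 9·11·7 = 693
Δ = 6!·2!·4!/13! = 1/180180
Racah Σ t=2..4: t=2:+1/576 t=3:−1/144 t=4:+1/576 = -1/288
⇒ 3j(4 5 3; 0 0 0)² = 20/1001, sgn +1
Racah Σ t=5..6: t=5:−1/1440 t=6:+1/17280 = -11/17280
⇒ 3j(4 5 3; -3 1 2)² = 11/468, sgn +1
4πI² = N·(3j₀)²·(3jₘ)² = 55/169
I = +1·√(0.325444/4π) = 0.16092854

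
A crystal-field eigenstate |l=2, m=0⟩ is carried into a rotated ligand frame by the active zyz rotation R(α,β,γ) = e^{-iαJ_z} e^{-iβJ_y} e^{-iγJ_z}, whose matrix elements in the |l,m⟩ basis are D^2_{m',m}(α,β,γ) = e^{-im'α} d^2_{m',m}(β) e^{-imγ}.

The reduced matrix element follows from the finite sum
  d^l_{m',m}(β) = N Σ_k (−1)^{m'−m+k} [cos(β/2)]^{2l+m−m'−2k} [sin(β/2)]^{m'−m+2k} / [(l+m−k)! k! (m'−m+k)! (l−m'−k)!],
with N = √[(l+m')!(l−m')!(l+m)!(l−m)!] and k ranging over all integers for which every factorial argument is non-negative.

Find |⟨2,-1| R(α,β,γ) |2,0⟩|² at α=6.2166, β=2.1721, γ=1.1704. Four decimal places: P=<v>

First d^2_{-1,0}(β=2.1721), then the phase factors e^{-i(-1)α} and e^{-i(0)γ}:
Half-angle: c=0.465984, s=0.884793. N=√(1·6·2·2)=4.898979
The bounds max(0,m−m')=1 and min(l+m,l−m')=2 give 2 terms
  k=1: (−1)^0·4.8990/(2)·0.4660^3·0.8848^1 = +0.219296
  k=2: (−1)^1·4.8990/(2)·0.4660^1·0.8848^3 = -0.790627
d^2_{-1,0}(2.1721) = +0.219296 -0.790627 = -0.571332
|D^2_{-1,0}|² = |d^2_{-1,0}(β)|² = (-0.571332)² = 0.326420 (the z-rotation phases have unit modulus)

P=0.3264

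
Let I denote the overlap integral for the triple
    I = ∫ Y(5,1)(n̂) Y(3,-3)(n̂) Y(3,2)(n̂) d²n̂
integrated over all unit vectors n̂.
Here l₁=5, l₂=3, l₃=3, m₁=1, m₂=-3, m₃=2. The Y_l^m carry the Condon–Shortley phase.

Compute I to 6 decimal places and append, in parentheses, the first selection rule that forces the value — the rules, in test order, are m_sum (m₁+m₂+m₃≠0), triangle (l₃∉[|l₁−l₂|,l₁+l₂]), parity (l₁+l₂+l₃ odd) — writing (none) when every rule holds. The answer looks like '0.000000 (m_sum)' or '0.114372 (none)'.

L=11 odd ⇒ parity kills the (l;000) factor ⇒ I = 0

0.000000 (parity)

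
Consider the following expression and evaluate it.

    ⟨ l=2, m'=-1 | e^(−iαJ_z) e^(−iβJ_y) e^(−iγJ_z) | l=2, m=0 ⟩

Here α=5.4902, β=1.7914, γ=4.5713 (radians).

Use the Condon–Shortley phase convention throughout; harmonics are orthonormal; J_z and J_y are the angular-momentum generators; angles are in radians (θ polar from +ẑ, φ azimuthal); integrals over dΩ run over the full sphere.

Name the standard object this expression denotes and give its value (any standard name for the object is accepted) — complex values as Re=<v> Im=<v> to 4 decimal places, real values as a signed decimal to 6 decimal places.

Wigner D-matrix element, Re=-0.1835 Im=0.1863

This is a Wigner D-matrix element — the rotation-matrix element ⟨l m'| R(α,β,γ) |l m⟩ in the angular-momentum basis.
Split into d^2_{-1,0}(β=1.7914) × two z-phases.
With c≡cos(β/2)=0.624973 and s≡sin(β/2)=0.780647, N=[1·6·2·2]^{1/2}=4.898979
k: max(0,(0)−(-1))=1 … min(2+(0),2−(-1))=2
  k=1: (−1)^0·4.8990/(2)·0.6250^3·0.7806^1 = +0.466781
  k=2: (−1)^1·4.8990/(2)·0.6250^1·0.7806^3 = -0.728283
d^2_{-1,0}(1.7914) = +0.466781 -0.728283 = -0.261502
Attach z-rotation phases: D = e^{-i(-1)(5.4902)}·(-0.261502)·e^{-i(0)(4.5713)} = -0.183502+0.186308i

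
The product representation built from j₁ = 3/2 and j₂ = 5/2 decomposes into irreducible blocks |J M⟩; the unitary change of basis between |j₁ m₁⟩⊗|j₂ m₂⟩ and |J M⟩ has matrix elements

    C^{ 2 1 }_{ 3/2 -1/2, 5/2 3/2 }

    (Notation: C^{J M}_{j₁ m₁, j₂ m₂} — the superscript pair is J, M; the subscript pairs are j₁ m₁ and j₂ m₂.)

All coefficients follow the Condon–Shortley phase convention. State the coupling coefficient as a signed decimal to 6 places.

j₁+j₂−J=2  J+j₁−j₂=1  J−j₁+j₂=3  j₁+j₂+J+1=7
(j₁±m₁, j₂±m₂, J±M) = (1,2,4,1,3,1)
P² = 24/7
sum k=1..2:
  [1] −1/6 = -1/6
  [2] +1/4 = 1/4
S = 1/12
C² = P²·S² = 1/42 ; C = +0.154303

+√(1/42) ≈ +0.154303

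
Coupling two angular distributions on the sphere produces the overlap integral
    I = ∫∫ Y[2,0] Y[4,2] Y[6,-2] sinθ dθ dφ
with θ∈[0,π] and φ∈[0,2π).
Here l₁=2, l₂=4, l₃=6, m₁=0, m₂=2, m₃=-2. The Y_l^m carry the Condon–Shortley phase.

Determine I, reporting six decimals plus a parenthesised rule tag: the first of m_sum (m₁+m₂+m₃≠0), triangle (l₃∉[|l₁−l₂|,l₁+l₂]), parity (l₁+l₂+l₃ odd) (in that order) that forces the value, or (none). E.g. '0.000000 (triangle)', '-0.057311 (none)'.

Rules hold: Σm=0, L=12 even, 2≤6≤6.
N = 5·9·13 = 585
Δ = 0!·4!·8!/13! = 1/6435
Racah Σ t=0..0: t=0:+1/2304 = 1/2304
⇒ 3j(2 4 6; 0 0 0)² = 5/143, sgn +1
Racah Σ t=0..0: t=0:+1/5760 = 1/5760
⇒ 3j(2 4 6; 0 2 -2)² = 56/2145, sgn +1
4πI² = N·(3j₀)²·(3jₘ)² = 840/1573
I = +1·√(0.534011/4π) = 0.20614383
No selection rule forces the value: the integral is nonzero (none).

0.206144 (none)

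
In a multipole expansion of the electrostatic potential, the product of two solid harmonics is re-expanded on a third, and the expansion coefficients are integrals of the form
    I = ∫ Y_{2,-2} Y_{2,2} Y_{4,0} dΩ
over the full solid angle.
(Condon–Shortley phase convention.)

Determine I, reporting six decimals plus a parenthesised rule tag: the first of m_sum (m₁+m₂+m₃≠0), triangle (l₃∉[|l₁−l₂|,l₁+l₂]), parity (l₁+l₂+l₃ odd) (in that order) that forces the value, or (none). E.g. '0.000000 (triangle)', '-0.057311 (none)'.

0.040299 (none)

m-sum 0 ✓  L=8 even ✓  0≤4≤4 ✓
Π(2lᵢ+1) = 5×5×9 = 225
triangle coeff Δ(2,2,4) = 1/630
Σ_t [0,0]: t=0:+1/16 = 1/16
(3j)²=2/35 [(2 2 4; 0 0 0)], sign=+1
Σ_t [0,0]: t=0:+1/576 = 1/576
(3j)²=1/630 [(2 2 4; -2 2 0)], sign=+1
⇒ 4πI² = 1/49
I = (+1)√(1/49/(4π)) = 0.04029926
No selection rule forces the value: the integral is nonzero (none).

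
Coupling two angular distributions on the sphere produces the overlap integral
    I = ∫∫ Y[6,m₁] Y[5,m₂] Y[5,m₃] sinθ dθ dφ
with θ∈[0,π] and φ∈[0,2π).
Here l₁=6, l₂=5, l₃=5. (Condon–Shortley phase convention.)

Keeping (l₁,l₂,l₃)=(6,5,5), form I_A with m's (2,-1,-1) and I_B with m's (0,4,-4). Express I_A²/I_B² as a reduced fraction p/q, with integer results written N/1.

35/48

l's match ⇒ only the (l;m) 3-j factors differ between A and B.
A: triangle coeff Δ(6,5,5) = 1/28588560; Σ_t [0,4]: t=0:+1/829440 t=1:−1/25920 t=2:+1/9216 t=3:−1/25920 t=4:+1/829440 = 7/207360; (3j)²=28/2431 [(6 5 5; 2 -1 -1)], sign=+1
B: triangle coeff Δ(6,5,5) = 1/28588560; Σ_t [5,6]: t=5:−1/345600 t=6:+1/3110400 = -1/388800; (3j)²=192/12155 [(6 5 5; 0 4 -4)], sign=+1
I_A²/I_B² = (28/2431)/(192/12155) = 35/48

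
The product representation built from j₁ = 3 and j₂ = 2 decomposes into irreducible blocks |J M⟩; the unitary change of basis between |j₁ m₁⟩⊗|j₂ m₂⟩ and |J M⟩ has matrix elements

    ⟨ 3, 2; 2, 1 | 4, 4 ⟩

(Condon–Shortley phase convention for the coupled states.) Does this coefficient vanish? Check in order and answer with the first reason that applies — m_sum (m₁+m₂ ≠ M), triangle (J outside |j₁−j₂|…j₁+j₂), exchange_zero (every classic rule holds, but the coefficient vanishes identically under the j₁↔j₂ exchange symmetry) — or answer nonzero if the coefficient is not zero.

m_sum

m-sum: m₁+m₂ = 2+1 = 3, M = 4  ✗ ⇒ coefficient is 0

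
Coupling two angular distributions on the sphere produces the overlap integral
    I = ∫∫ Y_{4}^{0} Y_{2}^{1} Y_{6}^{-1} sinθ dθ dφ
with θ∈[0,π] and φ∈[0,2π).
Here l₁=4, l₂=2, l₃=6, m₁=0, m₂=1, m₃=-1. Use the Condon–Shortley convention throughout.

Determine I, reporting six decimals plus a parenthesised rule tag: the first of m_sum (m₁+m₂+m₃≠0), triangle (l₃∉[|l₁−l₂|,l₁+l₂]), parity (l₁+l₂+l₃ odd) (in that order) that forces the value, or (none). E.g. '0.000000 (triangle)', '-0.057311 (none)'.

m-sum 0 ✓  L=12 even ✓  2≤6≤6 ✓
Π(2lᵢ+1) = 9×5×13 = 585
triangle coeff Δ(4,2,6) = 1/6435
Σ_t [0,0]: t=0:+1/2304 = 1/2304
(3j)²=5/143 [(4 2 6; 0 0 0)], sign=+1
Σ_t [0,0]: t=0:+1/3456 = 1/3456
(3j)²=35/1287 [(4 2 6; 0 1 -1)], sign=-1
⇒ 4πI² = 875/1573
I = (-1)√(875/1573/(4π)) = -0.21039467
No selection rule forces the value: the integral is nonzero (none).

-0.210395 (none)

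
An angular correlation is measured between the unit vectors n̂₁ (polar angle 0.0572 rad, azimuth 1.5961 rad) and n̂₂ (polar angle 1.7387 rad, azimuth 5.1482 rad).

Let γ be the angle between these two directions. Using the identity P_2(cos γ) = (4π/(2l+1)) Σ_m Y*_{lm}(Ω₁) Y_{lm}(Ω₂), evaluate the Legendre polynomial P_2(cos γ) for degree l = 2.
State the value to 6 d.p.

-0.428371

Addition theorem: P_2(cos γ) = (4π/5) Σ_m Y*_{lm}(Ω₁) Y_{lm}(Ω₂), m = −2…2:
  m=-2: Y*=(-0.001261, -0.000064)  Y=(-0.241658, 0.287388)  product (0.000323, -0.000347)
  m=-1: Y*=(-0.001116, 0.044079)  Y=(-0.053735, -0.115392)  product (0.005146, -0.002240)
  m=+0: Y*=(0.627691, -0.000000)  Y=(-0.288967, 0.000000)  product (-0.181382, 0.000000)
  m=+1: Y*=(0.001116, 0.044079)  Y=(0.053735, -0.115392)  product (0.005146, 0.002240)
  m=+2: Y*=(-0.001261, 0.000064)  Y=(-0.241658, -0.287388)  product (0.000323, 0.000347)
Σ over m = (-0.170443, 0.000000); ×(4π/5) → (-0.428371, 0.000000). Real part: -0.428371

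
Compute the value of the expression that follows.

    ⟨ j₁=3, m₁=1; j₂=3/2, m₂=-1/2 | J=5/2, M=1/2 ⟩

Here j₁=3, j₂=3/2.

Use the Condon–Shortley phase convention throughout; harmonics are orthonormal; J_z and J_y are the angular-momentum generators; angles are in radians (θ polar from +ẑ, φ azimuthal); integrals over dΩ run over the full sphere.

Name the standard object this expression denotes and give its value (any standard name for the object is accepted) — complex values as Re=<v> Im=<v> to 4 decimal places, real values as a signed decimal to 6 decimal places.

This is a Clebsch–Gordan (vector-coupling) coefficient.
√[6·2!4!1!/8! · 4!2!1!2!3!2!] = √(288/35)
  +(−1)^0/∏(0,2,2,1,2,0)! = 1/8  (running 1/8)
  +(−1)^1/∏(1,1,1,0,3,1)! = -1/6  (running -1/24)
⟨..|..⟩ = √(288/35)·(-1/24) = -0.119523

Clebsch–Gordan coefficient, −√(1/70) ≈ -0.119523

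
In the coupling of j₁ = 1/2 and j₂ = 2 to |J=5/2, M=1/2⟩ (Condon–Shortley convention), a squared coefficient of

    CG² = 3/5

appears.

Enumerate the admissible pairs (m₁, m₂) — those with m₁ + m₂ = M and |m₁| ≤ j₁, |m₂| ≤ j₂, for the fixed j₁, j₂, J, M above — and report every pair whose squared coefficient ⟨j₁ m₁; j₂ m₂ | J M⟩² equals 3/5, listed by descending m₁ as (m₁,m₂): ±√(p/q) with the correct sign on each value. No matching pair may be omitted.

Admissible pairs with m₁+m₂ = M = 1/2: (-1/2,1), (1/2,0)
  (m₁,m₂)=(1/2,0): CG² = 3/5, CG = +√(3/5)   ← matches the target
  (m₁,m₂)=(-1/2,1): CG² = 2/5, CG = +√(2/5)
Pairs with CG² = 3/5: (1/2,0): +√(3/5)

(1/2,0): +√(3/5)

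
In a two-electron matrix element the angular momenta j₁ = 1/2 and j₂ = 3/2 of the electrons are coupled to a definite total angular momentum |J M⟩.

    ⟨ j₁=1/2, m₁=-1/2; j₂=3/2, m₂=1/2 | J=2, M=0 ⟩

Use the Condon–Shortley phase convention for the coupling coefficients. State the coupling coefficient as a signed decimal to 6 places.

+√(1/2) ≈ +0.707107

√[5·0!1!3!/5! · 0!1!2!1!2!2!] = √(2)
  +(−1)^0/∏(0,0,1,2,0,1)! = 1/2  (running 1/2)
⟨..|..⟩ = √(2)·(1/2) = +0.707107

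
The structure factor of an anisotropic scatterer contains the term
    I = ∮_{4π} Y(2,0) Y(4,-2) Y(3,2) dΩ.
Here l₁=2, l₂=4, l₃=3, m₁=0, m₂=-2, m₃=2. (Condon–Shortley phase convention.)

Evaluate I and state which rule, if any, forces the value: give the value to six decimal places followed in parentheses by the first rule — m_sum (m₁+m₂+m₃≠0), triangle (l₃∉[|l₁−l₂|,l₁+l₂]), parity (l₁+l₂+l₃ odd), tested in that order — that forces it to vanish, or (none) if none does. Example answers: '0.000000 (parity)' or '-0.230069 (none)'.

0.000000 (parity)

L=9 odd ⇒ parity kills the (l;000) factor ⇒ I = 0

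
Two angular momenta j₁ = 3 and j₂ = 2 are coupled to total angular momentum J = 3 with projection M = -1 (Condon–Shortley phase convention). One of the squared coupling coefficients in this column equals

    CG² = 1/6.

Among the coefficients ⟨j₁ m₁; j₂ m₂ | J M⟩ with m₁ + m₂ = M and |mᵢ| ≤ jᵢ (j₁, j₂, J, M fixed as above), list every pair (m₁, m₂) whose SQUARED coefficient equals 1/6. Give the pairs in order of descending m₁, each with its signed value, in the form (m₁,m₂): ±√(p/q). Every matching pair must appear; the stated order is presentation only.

(-3,2): +√(1/6)

Admissible pairs with m₁+m₂ = M = -1: (-3,2), (-2,1), (-1,0), (0,-1), (1,-2)
  (m₁,m₂)=(1,-2): CG² = 2/5, CG = +√(2/5)
  (m₁,m₂)=(0,-1): CG² = 1/30, CG = −√(1/30)
  (m₁,m₂)=(-1,0): CG² = 3/20, CG = −√(3/20)
  (m₁,m₂)=(-2,1): CG² = 1/4, CG = +√(1/4)
  (m₁,m₂)=(-3,2): CG² = 1/6, CG = +√(1/6)   ← matches the target
Pairs with CG² = 1/6: (-3,2): +√(1/6)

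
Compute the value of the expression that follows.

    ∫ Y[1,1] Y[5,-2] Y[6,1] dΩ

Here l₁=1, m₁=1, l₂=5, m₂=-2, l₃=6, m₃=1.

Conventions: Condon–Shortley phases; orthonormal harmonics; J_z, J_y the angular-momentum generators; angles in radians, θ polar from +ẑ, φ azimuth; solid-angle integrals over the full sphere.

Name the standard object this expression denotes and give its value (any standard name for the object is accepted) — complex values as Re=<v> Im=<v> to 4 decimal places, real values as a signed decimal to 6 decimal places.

This is a Gaunt coefficient — the integral of a triple product of spherical harmonics over the sphere.
Checks pass: Σm=0; 12 even; l₃=6∈[4,6].
(2·1+1)(2·5+1)(2·6+1) = 429
Δ: 0! 2! 10! / 13! → 1/858
sum: t=0:+1/14400 = 1/14400
3j²(1 5 6; 0 0 0) = Δ·Π!·Σ² = 6/143  (sign +1)
sum: t=0:+1/60480 = 1/60480
3j²(1 5 6; 1 -2 1) = Δ·Π!·Σ² = 5/429  (sign -1)
combine: 4πI² = 429·6/143·5/429 = 30/143
take √, sign -1: I = -0.12920749

Gaunt coefficient, -0.129207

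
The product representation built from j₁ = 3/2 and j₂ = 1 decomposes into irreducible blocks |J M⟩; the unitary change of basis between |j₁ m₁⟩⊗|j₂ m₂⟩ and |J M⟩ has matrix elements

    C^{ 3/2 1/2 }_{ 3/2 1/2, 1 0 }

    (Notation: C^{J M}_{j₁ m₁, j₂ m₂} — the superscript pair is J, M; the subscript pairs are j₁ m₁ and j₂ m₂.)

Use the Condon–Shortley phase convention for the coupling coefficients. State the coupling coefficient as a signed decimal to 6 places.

triangle: 1!·2!·1!/5! = 2/120
(j±m)!: 2!·1!·1!·1!·2!·1! = 4
prefactor² = (2J+1)·Δ·N² = 4/15
  k=0: +1/(0!·1!·1!·1!·1!·0!) = 1
  k=1: −1/(1!·0!·0!·0!·2!·1!) = -1/2
Σ = 1/2  ⇒  CG² = 4/15·(1/2)² = 1/15
CG = +√(1/15) = +0.258199

+0.258199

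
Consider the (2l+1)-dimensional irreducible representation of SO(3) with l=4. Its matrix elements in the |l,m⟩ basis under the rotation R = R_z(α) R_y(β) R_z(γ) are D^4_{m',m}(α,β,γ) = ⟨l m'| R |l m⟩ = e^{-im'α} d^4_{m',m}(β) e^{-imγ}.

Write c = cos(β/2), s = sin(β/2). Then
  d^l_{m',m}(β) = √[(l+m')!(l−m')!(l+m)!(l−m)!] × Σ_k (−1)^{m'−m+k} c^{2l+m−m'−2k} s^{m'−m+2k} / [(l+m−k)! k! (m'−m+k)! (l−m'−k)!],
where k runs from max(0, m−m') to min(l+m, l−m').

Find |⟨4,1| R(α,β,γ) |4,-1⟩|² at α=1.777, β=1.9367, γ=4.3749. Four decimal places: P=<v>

P=0.0088

Split into d^4_{1,-1}(β=1.9367) × two z-phases.
With c≡cos(β/2)=0.566660 and s≡sin(β/2)=0.823952, N=[120·6·6·120]^{1/2}=720.000000
The bounds max(0,m−m')=0 and min(l+m,l−m')=3 give 4 terms
  k=0: (−1)^2·720.0000/(72)·0.5667^6·0.8240^2 = +0.224770
  k=1: (−1)^3·720.0000/(24)·0.5667^4·0.8240^4 = -1.425668
  k=2: (−1)^4·720.0000/(48)·0.5667^2·0.8240^6 = +1.507117
  k=3: (−1)^5·720.0000/(720)·0.5667^0·0.8240^8 = -0.212429
d^4_{1,-1}(1.9367) = +0.224770 -1.425668 +1.507117 -0.212429 = +0.093790
|D^4_{1,-1}|² = |d^4_{1,-1}(β)|² = (+0.093790)² = 0.008797 (the z-rotation phases have unit modulus)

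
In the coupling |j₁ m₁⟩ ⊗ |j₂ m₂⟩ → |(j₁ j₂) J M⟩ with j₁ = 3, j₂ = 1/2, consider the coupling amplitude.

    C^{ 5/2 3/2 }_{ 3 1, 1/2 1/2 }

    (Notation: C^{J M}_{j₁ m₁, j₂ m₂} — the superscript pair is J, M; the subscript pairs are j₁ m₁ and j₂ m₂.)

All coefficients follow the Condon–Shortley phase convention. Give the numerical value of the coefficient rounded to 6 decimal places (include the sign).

-0.534522  (= −√(2/7))

j₁+j₂−J=1  J+j₁−j₂=5  J−j₁+j₂=0  j₁+j₂+J+1=7
(j₁±m₁, j₂±m₂, J±M) = (4,2,1,0,4,1)
P² = 1152/7
sum k=1..1:
  [1] −1/24 = -1/24
S = -1/24
C² = P²·S² = 2/7 ; C = -0.534522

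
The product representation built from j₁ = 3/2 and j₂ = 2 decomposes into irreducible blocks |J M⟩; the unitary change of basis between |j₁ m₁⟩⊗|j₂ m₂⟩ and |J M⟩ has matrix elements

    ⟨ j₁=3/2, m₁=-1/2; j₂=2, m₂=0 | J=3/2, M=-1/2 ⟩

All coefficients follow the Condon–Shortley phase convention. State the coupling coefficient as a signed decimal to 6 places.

triangle: 2!·1!·2!/6! = 4/720
(j±m)!: 1!·2!·2!·2!·1!·2! = 16
prefactor² = (2J+1)·Δ·N² = 16/45
  k=1: −1/(1!·1!·1!·1!·0!·1!) = -1
  k=2: +1/(2!·0!·0!·0!·1!·2!) = 1/4
Σ = -3/4  ⇒  CG² = 16/45·(-3/4)² = 1/5
CG = −√(1/5) = -0.447214

-0.447214  (= −√(1/5))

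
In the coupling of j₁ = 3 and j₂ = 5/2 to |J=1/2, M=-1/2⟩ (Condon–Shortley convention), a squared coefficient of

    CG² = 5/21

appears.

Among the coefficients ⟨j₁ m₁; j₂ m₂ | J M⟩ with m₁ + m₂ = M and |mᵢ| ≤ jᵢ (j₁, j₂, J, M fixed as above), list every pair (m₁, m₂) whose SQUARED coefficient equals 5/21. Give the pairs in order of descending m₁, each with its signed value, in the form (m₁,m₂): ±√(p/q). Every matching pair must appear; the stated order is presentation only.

Admissible pairs with m₁+m₂ = M = -1/2: (-3,5/2), (-2,3/2), (-1,1/2), (0,-1/2), (1,-3/2), (2,-5/2)
  (m₁,m₂)=(2,-5/2): CG² = 1/21, CG = +√(1/21)
  (m₁,m₂)=(1,-3/2): CG² = 2/21, CG = −√(2/21)
  (m₁,m₂)=(0,-1/2): CG² = 1/7, CG = +√(1/7)
  (m₁,m₂)=(-1,1/2): CG² = 4/21, CG = −√(4/21)
  (m₁,m₂)=(-2,3/2): CG² = 5/21, CG = +√(5/21)   ← matches the target
  (m₁,m₂)=(-3,5/2): CG² = 2/7, CG = −√(2/7)
Pairs with CG² = 5/21: (-2,3/2): +√(5/21)

(-2,3/2): +√(5/21)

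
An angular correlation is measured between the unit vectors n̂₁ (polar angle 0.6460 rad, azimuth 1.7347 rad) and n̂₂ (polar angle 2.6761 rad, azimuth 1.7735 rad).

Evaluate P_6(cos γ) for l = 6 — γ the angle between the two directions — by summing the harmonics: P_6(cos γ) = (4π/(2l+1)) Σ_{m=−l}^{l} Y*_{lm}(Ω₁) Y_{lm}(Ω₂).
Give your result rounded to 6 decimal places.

0.326502

Term-by-term m-sum for l=6 (normalisation 4π/13 = 0.966644):
  m=-6: (-0.01274 - 0.01914j) × (-0.00137 + 0.00371j) = 0.00009 - 0.00002j  (running Σ = 0.00009 - 0.00002j)
  m=-5: (-0.07721 + 0.07211j) × (0.02312 + 0.01441j) = -0.00282 + 0.00055j  (running Σ = -0.00274 + 0.00053j)
  m=-4: (0.22336 + 0.17179j) × (0.07766 - 0.08171j) = 0.03138 - 0.00491j  (running Σ = 0.02865 - 0.00438j)
  m=-3: (0.21503 - 0.40148j) × (-0.17395 - 0.24988j) = -0.13773 + 0.01610j  (running Σ = -0.10908 + 0.01173j)
  m=-2: (-0.32840 - 0.11168j) × (-0.46243 + 0.19847j) = 0.17403 - 0.01353j  (running Σ = 0.06495 - 0.00180j)
  m=-1: (0.02302 - 0.13919j) × (0.06941 + 0.33770j) = 0.04860 - 0.00189j  (running Σ = 0.11355 - 0.00369j)
  m=0: (-0.39626 + 0.00000j) × (-0.27928 + 0.00000j) = 0.11067 + 0.00000j  (running Σ = 0.22422 - 0.00369j)
  m=1: (-0.02302 - 0.13919j) × (-0.06941 + 0.33770j) = 0.04860 + 0.00189j  (running Σ = 0.27282 - 0.00180j)
  m=2: (-0.32840 + 0.11168j) × (-0.46243 - 0.19847j) = 0.17403 + 0.01353j  (running Σ = 0.44685 + 0.01173j)
  m=3: (-0.21503 - 0.40148j) × (0.17395 - 0.24988j) = -0.13773 - 0.01610j  (running Σ = 0.30912 - 0.00438j)
  m=4: (0.22336 - 0.17179j) × (0.07766 + 0.08171j) = 0.03138 + 0.00491j  (running Σ = 0.34050 + 0.00053j)
  m=5: (0.07721 + 0.07211j) × (-0.02312 + 0.01441j) = -0.00282 - 0.00055j  (running Σ = 0.33768 - 0.00002j)
  m=6: (-0.01274 + 0.01914j) × (-0.00137 - 0.00371j) = 0.00009 + 0.00002j  (running Σ = 0.33777 + 0.00000j)
Accumulated sum 0.33777 + 0.00000j; after 4π/(2l+1) scaling, 0.32650 + 0.00000j ⇒ P_6 = 0.326502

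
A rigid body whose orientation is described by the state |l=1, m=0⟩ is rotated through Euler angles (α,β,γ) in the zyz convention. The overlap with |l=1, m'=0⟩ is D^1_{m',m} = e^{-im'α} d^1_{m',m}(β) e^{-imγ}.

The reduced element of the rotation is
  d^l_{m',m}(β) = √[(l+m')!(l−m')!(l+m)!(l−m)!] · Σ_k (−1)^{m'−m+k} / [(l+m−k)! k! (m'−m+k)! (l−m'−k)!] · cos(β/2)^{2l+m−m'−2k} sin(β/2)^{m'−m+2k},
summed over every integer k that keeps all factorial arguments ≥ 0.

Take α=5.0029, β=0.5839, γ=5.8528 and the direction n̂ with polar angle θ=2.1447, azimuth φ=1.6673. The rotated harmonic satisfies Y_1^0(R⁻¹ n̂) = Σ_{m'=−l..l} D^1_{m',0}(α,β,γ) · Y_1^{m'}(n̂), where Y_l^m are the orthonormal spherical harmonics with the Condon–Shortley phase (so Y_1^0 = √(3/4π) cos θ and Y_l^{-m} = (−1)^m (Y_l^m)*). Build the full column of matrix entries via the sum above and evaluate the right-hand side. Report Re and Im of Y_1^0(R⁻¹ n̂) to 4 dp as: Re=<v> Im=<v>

Need the full column D^1_{m',0} for m'=−1..1 at α=5.0029, β=0.5839, γ=5.8528.
cos(β/2)=0.957684, sin(β/2)=0.287820
d^1_{-1,0}: single k=1 term ⇒ +0.389815;  D = +0.111659-0.373481i
d^1_{0,0}: k∈[0..1] ⇒ +0.917160 -0.082840 = +0.834319;  D = +0.834319+0.000000i
d^1_{1,0}: single k=0 term ⇒ -0.389815;  D = -0.111659-0.373481i
Y_1^{m'}(θ=2.1447,φ=1.6673) and Σ D·Y over m':
  (+0.1117-0.3735i)·(-0.0280-0.2888i)  (+0.8343+0.0000i)·(-0.2653+0.0000i)  (-0.1117-0.3735i)·(+0.0280-0.2888i)
Y_1^0(R⁻¹ n̂) = -0.443279+0.000000i

Re=-0.4433 Im=0.0000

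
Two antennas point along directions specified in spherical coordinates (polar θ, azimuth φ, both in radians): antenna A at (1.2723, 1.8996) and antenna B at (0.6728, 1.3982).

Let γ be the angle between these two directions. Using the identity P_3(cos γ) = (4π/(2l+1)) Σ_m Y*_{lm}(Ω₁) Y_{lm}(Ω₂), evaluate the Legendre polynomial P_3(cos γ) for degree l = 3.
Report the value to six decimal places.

-0.064021

Expand P_3 via completeness: Σ_{m} conj(Y_{3,m}) at Ω₁ times Y_{3,m} at Ω₂ —
  m=-3: (0.30383 - 0.20097j) × (-0.04998 + 0.08774j) = 0.00245 + 0.03670j  (running Σ = 0.00245 + 0.03670j)
  m=-2: (-0.21730 - 0.16782j) × (-0.29209 - 0.10503j) = 0.04584 + 0.07184j  (running Σ = 0.04829 + 0.10854j)
  m=-1: (0.05661 - 0.16593j) × (0.07119 - 0.40837j) = -0.06373 - 0.03493j  (running Σ = -0.01544 + 0.07361j)
  m=0: (-0.28178 + 0.00000j) × (0.01700 + 0.00000j) = -0.00479 + 0.00000j  (running Σ = -0.02023 + 0.07361j)
  m=1: (-0.05661 - 0.16593j) × (-0.07119 - 0.40837j) = -0.06373 + 0.03493j  (running Σ = -0.08395 + 0.10854j)
  m=2: (-0.21730 + 0.16782j) × (-0.29209 + 0.10503j) = 0.04584 - 0.07184j  (running Σ = -0.03811 + 0.03670j)
  m=3: (-0.30383 - 0.20097j) × (0.04998 + 0.08774j) = 0.00245 - 0.03670j  (running Σ = -0.03566 - 0.00000j)
Total Σ_m = -0.03566 - 0.00000j. Multiply by 1.795196: -0.06402 - 0.00000j. P_3(cos γ) = -0.064021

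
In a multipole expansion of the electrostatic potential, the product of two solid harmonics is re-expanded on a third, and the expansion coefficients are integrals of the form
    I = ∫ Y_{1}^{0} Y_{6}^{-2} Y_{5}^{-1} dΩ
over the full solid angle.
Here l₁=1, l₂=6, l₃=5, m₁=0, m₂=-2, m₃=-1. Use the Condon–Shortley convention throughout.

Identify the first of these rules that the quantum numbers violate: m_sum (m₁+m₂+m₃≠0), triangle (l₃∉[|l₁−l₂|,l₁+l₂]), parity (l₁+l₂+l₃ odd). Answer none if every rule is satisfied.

m_sum

Σmᵢ = -3  ✗
l₃∈[|l₁−l₂|,l₁+l₂]=[5,7], have l₃=5
Σlᵢ = 12 ⇒ even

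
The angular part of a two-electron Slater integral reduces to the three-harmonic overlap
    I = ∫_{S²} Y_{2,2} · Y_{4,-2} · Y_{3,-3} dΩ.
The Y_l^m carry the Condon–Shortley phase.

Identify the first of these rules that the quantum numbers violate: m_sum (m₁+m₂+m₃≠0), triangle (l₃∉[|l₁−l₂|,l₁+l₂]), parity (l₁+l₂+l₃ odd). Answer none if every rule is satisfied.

m_sum

azimuthal sum: 2 − 2 − 3 = -3  ✗
2 ≤ 3 ≤ 6 (triangle on l)
L = 2 + 4 + 3 = 9 (odd)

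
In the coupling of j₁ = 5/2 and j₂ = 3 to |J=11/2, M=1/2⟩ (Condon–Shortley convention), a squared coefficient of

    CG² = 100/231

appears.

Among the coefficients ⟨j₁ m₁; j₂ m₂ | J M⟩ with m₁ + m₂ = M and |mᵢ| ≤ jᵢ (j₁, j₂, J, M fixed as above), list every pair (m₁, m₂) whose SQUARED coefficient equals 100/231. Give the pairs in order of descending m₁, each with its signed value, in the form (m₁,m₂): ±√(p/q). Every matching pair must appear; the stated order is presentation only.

(1/2,0): +√(100/231)

Admissible pairs with m₁+m₂ = M = 1/2: (-5/2,3), (-3/2,2), (-1/2,1), (1/2,0), (3/2,-1), (5/2,-2)
  (m₁,m₂)=(5/2,-2): CG² = 1/77, CG = +√(1/77)
  (m₁,m₂)=(3/2,-1): CG² = 25/154, CG = +√(25/154)
  (m₁,m₂)=(1/2,0): CG² = 100/231, CG = +√(100/231)   ← matches the target
  (m₁,m₂)=(-1/2,1): CG² = 25/77, CG = +√(25/77)
  (m₁,m₂)=(-3/2,2): CG² = 5/77, CG = +√(5/77)
  (m₁,m₂)=(-5/2,3): CG² = 1/462, CG = +√(1/462)
Pairs with CG² = 100/231: (1/2,0): +√(100/231)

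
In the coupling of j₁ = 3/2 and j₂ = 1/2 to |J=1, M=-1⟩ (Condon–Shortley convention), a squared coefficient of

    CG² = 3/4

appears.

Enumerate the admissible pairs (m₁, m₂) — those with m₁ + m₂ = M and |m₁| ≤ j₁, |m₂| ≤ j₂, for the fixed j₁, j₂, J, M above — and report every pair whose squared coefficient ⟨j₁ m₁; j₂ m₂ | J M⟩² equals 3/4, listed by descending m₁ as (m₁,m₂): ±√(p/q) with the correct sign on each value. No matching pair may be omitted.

Admissible pairs with m₁+m₂ = M = -1: (-3/2,1/2), (-1/2,-1/2)
  (m₁,m₂)=(-1/2,-1/2): CG² = 1/4, CG = +√(1/4)
  (m₁,m₂)=(-3/2,1/2): CG² = 3/4, CG = −√(3/4)   ← matches the target
Pairs with CG² = 3/4: (-3/2,1/2): −√(3/4)

(-3/2,1/2): −√(3/4)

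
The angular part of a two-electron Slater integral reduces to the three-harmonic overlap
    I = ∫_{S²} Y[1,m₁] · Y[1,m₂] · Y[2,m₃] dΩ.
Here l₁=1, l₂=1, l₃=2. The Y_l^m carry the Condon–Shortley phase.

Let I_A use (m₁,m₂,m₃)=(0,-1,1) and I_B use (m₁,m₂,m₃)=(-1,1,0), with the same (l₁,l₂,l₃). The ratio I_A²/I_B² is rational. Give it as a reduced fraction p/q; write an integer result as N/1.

3/1

l's match ⇒ only the (l;m) 3-j factors differ between A and B.
A: triangle coeff Δ(1,1,2) = 1/30; Σ_t [0,0]: t=0:+1/2 = 1/2; (3j)²=1/10 [(1 1 2; 0 -1 1)], sign=-1
B: triangle coeff Δ(1,1,2) = 1/30; Σ_t [0,0]: t=0:+1/4 = 1/4; (3j)²=1/30 [(1 1 2; -1 1 0)], sign=+1
I_A²/I_B² = (1/10)/(1/30) = 3/1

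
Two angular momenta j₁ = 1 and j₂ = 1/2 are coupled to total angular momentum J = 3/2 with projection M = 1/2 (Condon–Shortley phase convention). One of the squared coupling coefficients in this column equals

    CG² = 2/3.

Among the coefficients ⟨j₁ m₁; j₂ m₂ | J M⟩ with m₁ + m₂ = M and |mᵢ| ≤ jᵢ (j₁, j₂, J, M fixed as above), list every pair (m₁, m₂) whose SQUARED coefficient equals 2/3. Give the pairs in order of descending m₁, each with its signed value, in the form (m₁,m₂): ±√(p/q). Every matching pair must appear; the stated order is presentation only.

Admissible pairs with m₁+m₂ = M = 1/2: (0,1/2), (1,-1/2)
  (m₁,m₂)=(1,-1/2): CG² = 1/3, CG = +√(1/3)
  (m₁,m₂)=(0,1/2): CG² = 2/3, CG = +√(2/3)   ← matches the target
Pairs with CG² = 2/3: (0,1/2): +√(2/3)

(0,1/2): +√(2/3)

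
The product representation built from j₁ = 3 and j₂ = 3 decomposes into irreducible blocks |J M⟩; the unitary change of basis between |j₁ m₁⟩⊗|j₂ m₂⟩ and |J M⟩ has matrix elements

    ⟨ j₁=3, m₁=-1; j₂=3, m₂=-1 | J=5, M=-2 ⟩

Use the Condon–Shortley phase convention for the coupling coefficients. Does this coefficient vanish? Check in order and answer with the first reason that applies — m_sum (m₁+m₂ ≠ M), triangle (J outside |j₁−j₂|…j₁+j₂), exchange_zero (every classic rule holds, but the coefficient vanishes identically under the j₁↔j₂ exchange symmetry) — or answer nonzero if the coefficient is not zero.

exchange_zero

m-sum: m₁+m₂ = -1+(-1) = -2, M = -2  ✓
triangle: |j₁−j₂| = 0 ≤ J = 5 ≤ j₁+j₂ = 6  ✓
exchange: j₁=j₂ and m₁=m₂, and (−1)^(j₁+j₂−J) = (−1)^1 = −1 forces ⟨j₁m₁;j₂m₂|JM⟩ = −⟨j₂m₂;j₁m₁|JM⟩ = −⟨j₁m₁;j₂m₂|JM⟩ ⇒ the coefficient vanishes identically
Racah sum check: Σ_k collapses to 0 ⇒ CG = 0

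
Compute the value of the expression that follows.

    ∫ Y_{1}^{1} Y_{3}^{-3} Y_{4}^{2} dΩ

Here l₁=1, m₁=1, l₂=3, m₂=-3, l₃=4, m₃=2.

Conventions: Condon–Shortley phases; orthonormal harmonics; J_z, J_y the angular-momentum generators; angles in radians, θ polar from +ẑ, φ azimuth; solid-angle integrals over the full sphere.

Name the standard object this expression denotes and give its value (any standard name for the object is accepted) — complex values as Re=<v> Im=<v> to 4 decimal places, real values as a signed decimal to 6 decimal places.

This is a Gaunt coefficient — the integral of a triple product of spherical harmonics over the sphere.
Rules hold: Σm=0, L=8 even, 2≤4≤4.
N = 3·7·9 = 189
Δ = 0!·2!·6!/9! = 1/252
Racah Σ t=0..0: t=0:+1/36 = 1/36
⇒ 3j(1 3 4; 0 0 0)² = 4/63, sgn +1
Racah Σ t=0..0: t=0:+1/1440 = 1/1440
⇒ 3j(1 3 4; 1 -3 2)² = 1/252, sgn +1
4πI² = N·(3j₀)²·(3jₘ)² = 1/21
I = +1·√(0.047619/4π) = 0.06155813

Gaunt coefficient, +0.061558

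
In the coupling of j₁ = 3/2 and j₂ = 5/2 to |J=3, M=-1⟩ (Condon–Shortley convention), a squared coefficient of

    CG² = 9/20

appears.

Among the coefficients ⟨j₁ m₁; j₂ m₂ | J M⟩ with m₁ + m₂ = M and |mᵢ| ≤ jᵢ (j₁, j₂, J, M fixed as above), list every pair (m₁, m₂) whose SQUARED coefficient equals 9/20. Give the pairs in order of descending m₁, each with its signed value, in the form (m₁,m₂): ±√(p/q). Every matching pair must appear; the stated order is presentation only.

Admissible pairs with m₁+m₂ = M = -1: (-3/2,1/2), (-1/2,-1/2), (1/2,-3/2), (3/2,-5/2)
  (m₁,m₂)=(3/2,-5/2): CG² = 1/8, CG = +√(1/8)
  (m₁,m₂)=(1/2,-3/2): CG² = 49/120, CG = +√(49/120)
  (m₁,m₂)=(-1/2,-1/2): CG² = 1/60, CG = −√(1/60)
  (m₁,m₂)=(-3/2,1/2): CG² = 9/20, CG = −√(9/20)   ← matches the target
Pairs with CG² = 9/20: (-3/2,1/2): −√(9/20)

(-3/2,1/2): −√(9/20)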